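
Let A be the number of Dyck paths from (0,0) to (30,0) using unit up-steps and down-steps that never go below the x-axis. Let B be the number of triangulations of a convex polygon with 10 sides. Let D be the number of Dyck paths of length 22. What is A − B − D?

9634629

A Dyck path with 15 up-steps and 15 down-steps has semilength 15, so there are C_15 of them. So A = C_15 = 9694845.
The number of triangulations of a 10-gon is the Catalan number C_8 (index = sides − 2). So B = C_8 = 1430.
A Dyck path with 11 up-steps and 11 down-steps has semilength 11, so there are C_11 of them. So D = C_11 = 58786.
A − B − D = 9694845 − 1430 − 58786 = 9634629.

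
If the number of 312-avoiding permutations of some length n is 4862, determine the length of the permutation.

9

Permutations of [n] avoiding a fixed length-3 pattern are counted by C_n; 4862 = C_9.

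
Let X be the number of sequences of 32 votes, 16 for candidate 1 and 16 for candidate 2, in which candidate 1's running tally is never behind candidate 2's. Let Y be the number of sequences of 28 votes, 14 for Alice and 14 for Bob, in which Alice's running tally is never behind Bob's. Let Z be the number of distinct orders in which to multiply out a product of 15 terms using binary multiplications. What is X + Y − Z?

Reading a vote for the leader as '(' and for the other as ')' turns such a sequence into a balanced string of 16 pairs, so the count is C_16. So X = C_16 = 35357670.
Reading a vote for the leader as '(' and for the other as ')' turns such a sequence into a balanced string of 14 pairs, so the count is C_14. So Y = C_14 = 2674440.
Bracketing 15 factors into binary products is counted by C_{15−1} = C_14. So Z = C_14 = 2674440.
X + Y − Z = 35357670 + 2674440 − 2674440 = 35357670.

35357670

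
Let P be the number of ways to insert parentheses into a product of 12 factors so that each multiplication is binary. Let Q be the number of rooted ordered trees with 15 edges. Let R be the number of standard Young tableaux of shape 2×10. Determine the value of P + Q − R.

9736835

Ways to associate a product of 12 factors correspond to binary trees on 12 leaves, so the count is C_11. So P = C_11 = 58786.
Rooted ordered trees with n edges are counted by C_n; here n = 15. So Q = C_15 = 9694845.
Standard Young tableaux of shape 2×n are counted by C_n; here n = 10. So R = C_10 = 16796.
P + Q − R = 58786 + 9694845 − 16796 = 9736835.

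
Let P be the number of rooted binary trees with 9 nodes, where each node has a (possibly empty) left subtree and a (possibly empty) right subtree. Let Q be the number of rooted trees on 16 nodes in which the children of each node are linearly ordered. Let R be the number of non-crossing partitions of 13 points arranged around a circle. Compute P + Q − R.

Rooted binary trees with 9 nodes (each child slot possibly empty) number C_9. So P = C_9 = 4862.
A rooted plane tree on 16 nodes has 15 edges, and such trees are counted by C_15. So Q = C_15 = 9694845.
The non-crossing partitions of [13] form a lattice of size C_13. So R = C_13 = 742900.
P + Q − R = 4862 + 9694845 − 742900 = 8956807.

8956807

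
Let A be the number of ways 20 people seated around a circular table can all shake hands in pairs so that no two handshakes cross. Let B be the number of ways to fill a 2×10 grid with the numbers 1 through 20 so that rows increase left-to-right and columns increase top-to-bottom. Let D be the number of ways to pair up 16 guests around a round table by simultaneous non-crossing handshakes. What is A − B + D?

Non-crossing handshake pairings of 2n people are counted by C_n; 20 people gives n = 10. So A = C_10 = 16796.
By the hook-length formula (or a Dyck-path bijection), SYT of shape 2×10 number C_10. So B = C_10 = 16796.
Non-crossing handshake pairings of 2n people are counted by C_n; 16 people gives n = 8. So D = C_8 = 1430.
A − B + D = 16796 − 16796 + 1430 = 1430.

1430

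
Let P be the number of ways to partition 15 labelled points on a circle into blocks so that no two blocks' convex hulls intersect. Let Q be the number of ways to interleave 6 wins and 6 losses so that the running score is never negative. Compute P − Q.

9694713

The non-crossing partitions of [15] form a lattice of size C_15. So P = C_15 = 9694845.
Reading a vote for the leader as '(' and for the other as ')' turns such a sequence into a balanced string of 6 pairs, so the count is C_6. So Q = C_6 = 132.
P − Q = 9694845 − 132 = 9694713.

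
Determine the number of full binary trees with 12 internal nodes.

208012

The number of full binary trees on 12 internal nodes is the Catalan number C_12.
C_12 = C(24,12)/13 = 2704156/13 = 208012.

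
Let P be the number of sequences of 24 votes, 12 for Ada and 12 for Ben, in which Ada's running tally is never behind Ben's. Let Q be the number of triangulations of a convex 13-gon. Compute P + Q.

266798

Ballot sequences with n votes each where one side never trails are Dyck words, counted by C_n; here n = 12. So P = C_12 = 208012.
The number of triangulations of a 13-gon is the Catalan number C_11 (index = sides − 2). So Q = C_11 = 58786.
P + Q = 208012 + 58786 = 266798.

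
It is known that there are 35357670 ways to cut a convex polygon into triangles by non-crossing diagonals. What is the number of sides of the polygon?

18

Triangulations of a convex m-gon are counted by C_{m−2}. The Catalan number equal to 35357670 is C_16.
So m − 2 = 16, giving m = 18 sides.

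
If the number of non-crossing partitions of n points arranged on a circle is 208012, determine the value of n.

Non-crossing partitions of [n] are counted by C_n. The Catalan number equal to 208012 is C_12.

12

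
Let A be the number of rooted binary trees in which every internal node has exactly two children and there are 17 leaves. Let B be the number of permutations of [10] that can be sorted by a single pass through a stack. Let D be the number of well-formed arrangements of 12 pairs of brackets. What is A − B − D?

35132862

A full binary tree with L leaves has L−1 internal nodes and is counted by C_{L−1}; L = 17 gives C_16. So A = C_16 = 35357670.
By Knuth's characterisation, the stack-sortable permutations of length 10 are the 231-avoiders, numbering C_10. So B = C_10 = 16796.
With 12 pairs the number of balanced bracket strings is the Catalan number C_12. So D = C_12 = 208012.
A − B − D = 35357670 − 16796 − 208012 = 35132862.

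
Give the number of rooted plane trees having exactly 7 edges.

A rooted plane tree with 7 edges has 8 nodes, and the count is C_7.
C_7 = C(14,7)/8 = 3432/8 = 429.

429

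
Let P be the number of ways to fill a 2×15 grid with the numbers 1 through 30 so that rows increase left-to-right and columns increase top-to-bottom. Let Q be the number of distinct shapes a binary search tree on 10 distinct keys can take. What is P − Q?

Standard Young tableaux of shape 2×n are counted by C_n; here n = 15. So P = C_15 = 9694845.
There are C_n binary search tree shapes on n keys; with n = 10 that is C_10. So Q = C_10 = 16796.
P − Q = 9694845 − 16796 = 9678049.

9678049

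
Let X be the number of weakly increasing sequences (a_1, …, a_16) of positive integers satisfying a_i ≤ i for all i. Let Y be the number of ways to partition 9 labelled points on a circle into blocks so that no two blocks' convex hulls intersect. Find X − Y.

Such sub-staircase sequences of length n are counted by C_n; here n = 16. So X = C_16 = 35357670.
The non-crossing partitions of [9] form a lattice of size C_9. So Y = C_9 = 4862.
X − Y = 35357670 − 4862 = 35352808.

35352808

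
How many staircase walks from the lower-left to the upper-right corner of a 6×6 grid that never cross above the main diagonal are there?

Sub-diagonal monotone paths from (0,0) to (6,6) biject with Dyck paths of semilength 6, giving C_6.
C_6 = C_5 · 2(2·5+1)/(5+2) = 42 · 22/7 = 132.

132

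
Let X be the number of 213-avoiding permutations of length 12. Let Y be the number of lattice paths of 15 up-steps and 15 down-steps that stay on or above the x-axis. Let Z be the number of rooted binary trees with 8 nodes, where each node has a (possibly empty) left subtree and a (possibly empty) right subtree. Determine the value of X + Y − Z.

9901427

For any fixed pattern of length 3, the pattern-avoiding permutations of [12] number C_12. So X = C_12 = 208012.
A Dyck path with 15 up-steps and 15 down-steps has semilength 15, so there are C_15 of them. So Y = C_15 = 9694845.
There are C_n binary search tree shapes on n keys; with n = 8 that is C_8. So Z = C_8 = 1430.
X + Y − Z = 208012 + 9694845 − 1430 = 9901427.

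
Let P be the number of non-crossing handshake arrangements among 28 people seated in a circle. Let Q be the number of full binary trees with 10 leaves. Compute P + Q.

Non-crossing handshake pairings of 2n people are counted by C_n; 28 people gives n = 14. So P = C_14 = 2674440.
A full binary tree with L leaves has L−1 internal nodes and is counted by C_{L−1}; L = 10 gives C_9. So Q = C_9 = 4862.
P + Q = 2674440 + 4862 = 2679302.

2679302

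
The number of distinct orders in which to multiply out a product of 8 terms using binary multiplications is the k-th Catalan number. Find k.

Parenthesizations of m factors correspond to full binary trees with m leaves, counted by C_{m−1}; m = 8 gives C_7.

7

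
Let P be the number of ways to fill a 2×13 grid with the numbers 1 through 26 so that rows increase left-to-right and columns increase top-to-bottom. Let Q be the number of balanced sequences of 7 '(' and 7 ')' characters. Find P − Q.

Standard Young tableaux of shape 2×n are counted by C_n; here n = 13. So P = C_13 = 742900.
With 7 pairs the number of balanced bracket strings is the Catalan number C_7. So Q = C_7 = 429.
P − Q = 742900 − 429 = 742471.

742471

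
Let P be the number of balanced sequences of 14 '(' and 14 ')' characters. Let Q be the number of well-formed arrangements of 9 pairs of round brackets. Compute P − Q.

2669578

A balanced arrangement of 14 bracket pairs is a Dyck word of semilength 14, so the count is C_14. So P = C_14 = 2674440.
Balanced strings of n pairs of brackets are counted by C_n; here n = 9. So Q = C_9 = 4862.
P − Q = 2674440 − 4862 = 2669578.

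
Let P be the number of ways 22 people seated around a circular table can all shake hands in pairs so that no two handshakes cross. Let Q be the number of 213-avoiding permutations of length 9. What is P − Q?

53924

With 22 = 2·11 people, non-crossing handshake pairings are non-crossing perfect matchings on a circle, counted by C_11. So P = C_11 = 58786.
For any fixed pattern of length 3, the pattern-avoiding permutations of [9] number C_9. So Q = C_9 = 4862.
P − Q = 58786 − 4862 = 53924.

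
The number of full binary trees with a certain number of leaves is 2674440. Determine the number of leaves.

15

Full binary trees with L leaves are counted by C_{L−1}. Since C_14 = 2674440, the index is 14.
So the index is 14, and the number of leaves is 14 + 1 = 15.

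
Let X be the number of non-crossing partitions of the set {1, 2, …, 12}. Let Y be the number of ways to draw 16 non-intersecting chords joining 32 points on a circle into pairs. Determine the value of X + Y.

Non-crossing partitions of an n-element set are counted by C_n; here n = 12. So X = C_12 = 208012.
Pairing 32 circle points by 16 non-crossing chords gives C_16 matchings. So Y = C_16 = 35357670.
X + Y = 208012 + 35357670 = 35565682.

35565682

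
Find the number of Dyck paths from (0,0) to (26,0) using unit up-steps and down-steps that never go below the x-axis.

742900

Paths of 13 up- and 13 down-steps that never dip below the axis are Dyck paths; their count is C_13.
C_13 = C(26,13)/14 = 10400600/14 = 742900.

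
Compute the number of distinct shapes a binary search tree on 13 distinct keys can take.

Rooted binary trees with 13 nodes (each child slot possibly empty) number C_13.
C_13 = C(26,13)/14 = 10400600/14 = 742900.

742900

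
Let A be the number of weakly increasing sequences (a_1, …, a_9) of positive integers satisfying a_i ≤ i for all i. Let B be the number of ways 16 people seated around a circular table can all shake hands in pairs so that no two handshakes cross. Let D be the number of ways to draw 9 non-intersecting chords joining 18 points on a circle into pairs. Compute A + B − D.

Such sub-staircase sequences of length n are counted by C_n; here n = 9. So A = C_9 = 4862.
With 16 = 2·8 people, non-crossing handshake pairings are non-crossing perfect matchings on a circle, counted by C_8. So B = C_8 = 1430.
Pairing 18 circle points by 9 non-crossing chords gives C_9 matchings. So D = C_9 = 4862.
A + B − D = 4862 + 1430 − 4862 = 1430.

1430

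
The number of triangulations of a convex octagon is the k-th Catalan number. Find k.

A convex 8-gon is triangulated into 6 triangles, and the number of such triangulations is the Catalan number C_{8−2} = C_6.

6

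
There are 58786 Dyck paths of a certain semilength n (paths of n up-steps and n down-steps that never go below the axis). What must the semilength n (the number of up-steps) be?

Dyck paths of semilength n are counted by C_n; 58786 = C_11.

11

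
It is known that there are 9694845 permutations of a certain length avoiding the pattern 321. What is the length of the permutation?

Permutations of [n] avoiding a fixed length-3 pattern are counted by C_n. Since C_15 = 9694845, the index is 15.

15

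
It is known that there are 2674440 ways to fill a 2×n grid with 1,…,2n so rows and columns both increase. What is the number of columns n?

14

Standard Young tableaux of shape 2×n are counted by C_n. The Catalan number equal to 2674440 is C_14.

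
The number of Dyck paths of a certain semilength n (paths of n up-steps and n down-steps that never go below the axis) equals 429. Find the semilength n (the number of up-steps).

Dyck paths of semilength n are counted by C_n. Since C_7 = 429, the index is 7.

7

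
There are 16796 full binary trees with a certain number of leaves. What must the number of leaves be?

11

Full binary trees with L leaves are counted by C_{L−1}, and C_10 = 16796.
So the index is 10, and the number of leaves is 10 + 1 = 11.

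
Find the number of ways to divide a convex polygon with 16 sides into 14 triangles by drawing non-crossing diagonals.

The number of triangulations of a 16-gon is the Catalan number C_14 (index = sides − 2).
C_14 = 2674440.

2674440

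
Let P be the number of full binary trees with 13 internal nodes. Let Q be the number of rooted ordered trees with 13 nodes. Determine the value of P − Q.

534888

Full binary trees with n internal nodes are counted by C_n; here n = 13. So P = C_13 = 742900.
A rooted plane tree on 13 nodes has 12 edges, and such trees are counted by C_12. So Q = C_12 = 208012.
P − Q = 742900 − 208012 = 534888.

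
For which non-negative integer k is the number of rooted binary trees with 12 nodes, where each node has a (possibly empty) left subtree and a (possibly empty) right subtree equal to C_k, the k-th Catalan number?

Binary trees (left/right distinguished) on n nodes are counted by C_n; here n = 12.

12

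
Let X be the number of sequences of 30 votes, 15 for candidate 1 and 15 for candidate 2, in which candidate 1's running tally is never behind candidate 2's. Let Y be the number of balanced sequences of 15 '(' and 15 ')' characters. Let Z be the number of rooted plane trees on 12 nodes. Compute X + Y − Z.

19330904

Ballot sequences with n votes each where one side never trails are Dyck words, counted by C_n; here n = 15. So X = C_15 = 9694845.
Balanced strings of n pairs of brackets are counted by C_n; here n = 15. So Y = C_15 = 9694845.
A rooted plane tree on 12 nodes has 11 edges, and such trees are counted by C_11. So Z = C_11 = 58786.
X + Y − Z = 9694845 + 9694845 − 58786 = 19330904.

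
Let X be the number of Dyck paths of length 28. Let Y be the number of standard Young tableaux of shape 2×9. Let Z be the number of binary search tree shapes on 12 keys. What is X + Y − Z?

Paths of 14 up- and 14 down-steps that never dip below the axis are Dyck paths; their count is C_14. So X = C_14 = 2674440.
By the hook-length formula (or a Dyck-path bijection), SYT of shape 2×9 number C_9. So Y = C_9 = 4862.
There are C_n binary search tree shapes on n keys; with n = 12 that is C_12. So Z = C_12 = 208012.
X + Y − Z = 2674440 + 4862 − 208012 = 2471290.

2471290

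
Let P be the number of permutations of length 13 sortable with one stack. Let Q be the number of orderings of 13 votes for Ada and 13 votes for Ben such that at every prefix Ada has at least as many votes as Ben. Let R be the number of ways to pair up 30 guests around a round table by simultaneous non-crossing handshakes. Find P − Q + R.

By Knuth's characterisation, the stack-sortable permutations of length 13 are the 231-avoiders, numbering C_13. So P = C_13 = 742900.
Reading a vote for the leader as '(' and for the other as ')' turns such a sequence into a balanced string of 13 pairs, so the count is C_13. So Q = C_13 = 742900.
Non-crossing handshake pairings of 2n people are counted by C_n; 30 people gives n = 15. So R = C_15 = 9694845.
P − Q + R = 742900 − 742900 + 9694845 = 9694845.

9694845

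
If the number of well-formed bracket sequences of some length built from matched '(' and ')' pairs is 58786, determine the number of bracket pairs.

11

Balanced strings of n bracket-pairs are counted by C_n. The Catalan number equal to 58786 is C_11.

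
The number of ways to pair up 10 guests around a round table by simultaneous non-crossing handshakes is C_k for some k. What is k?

With 10 = 2·5 people, non-crossing handshake pairings are non-crossing perfect matchings on a circle, counted by C_5.

5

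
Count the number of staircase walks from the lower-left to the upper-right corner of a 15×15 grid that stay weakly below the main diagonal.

9694845

Sub-diagonal monotone paths from (0,0) to (15,15) biject with Dyck paths of semilength 15, giving C_15.
C_15 = C(30,15)/16 = 155117520/16 = 9694845.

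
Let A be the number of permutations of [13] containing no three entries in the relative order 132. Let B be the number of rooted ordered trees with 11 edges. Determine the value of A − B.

Permutations of [n] avoiding any single length-3 pattern are counted by C_n; here n = 13. So A = C_13 = 742900.
Rooted ordered trees with n edges are counted by C_n; here n = 11. So B = C_11 = 58786.
A − B = 742900 − 58786 = 684114.

684114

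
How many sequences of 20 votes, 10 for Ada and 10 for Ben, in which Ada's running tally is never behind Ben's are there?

Ballot sequences with n votes each where one side never trails are Dyck words, counted by C_n; here n = 10.
C_10 = C(20,10)/11 = 184756/11 = 16796.

16796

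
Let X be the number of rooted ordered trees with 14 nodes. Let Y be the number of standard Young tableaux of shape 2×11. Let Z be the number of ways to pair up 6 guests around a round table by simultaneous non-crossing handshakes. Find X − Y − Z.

684109

Rooted ordered (plane) trees on m nodes have m−1 edges and are counted by C_{m−1}; m = 14 gives C_13. So X = C_13 = 742900.
Standard Young tableaux of shape 2×n are counted by C_n; here n = 11. So Y = C_11 = 58786.
Non-crossing handshake pairings of 2n people are counted by C_n; 6 people gives n = 3. So Z = C_3 = 5.
X − Y − Z = 742900 − 58786 − 5 = 684109.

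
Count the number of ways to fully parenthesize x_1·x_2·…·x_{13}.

208012

Ways to associate a product of 13 factors correspond to binary trees on 13 leaves, so the count is C_12.
C_12 = C_11 · 2(2·11+1)/(11+2) = 58786 · 46/13 = 208012.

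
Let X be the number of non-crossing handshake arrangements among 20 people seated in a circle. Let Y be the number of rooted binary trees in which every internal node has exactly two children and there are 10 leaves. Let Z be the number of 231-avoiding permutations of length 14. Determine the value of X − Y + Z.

2686374

Non-crossing handshake pairings of 2n people are counted by C_n; 20 people gives n = 10. So X = C_10 = 16796.
A full binary tree with L leaves has L−1 internal nodes and is counted by C_{L−1}; L = 10 gives C_9. So Y = C_9 = 4862.
For any fixed pattern of length 3, the pattern-avoiding permutations of [14] number C_14. So Z = C_14 = 2674440.
X − Y + Z = 16796 − 4862 + 2674440 = 2686374.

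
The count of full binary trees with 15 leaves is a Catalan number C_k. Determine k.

14

Full binary trees with 15 leaves have 15−1 = 14 internal nodes, so there are C_14 of them.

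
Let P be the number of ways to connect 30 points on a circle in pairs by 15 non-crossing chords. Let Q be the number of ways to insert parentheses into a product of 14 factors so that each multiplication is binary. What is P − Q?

Pairing 30 circle points by 15 non-crossing chords gives C_15 matchings. So P = C_15 = 9694845.
Bracketing 14 factors into binary products is counted by C_{14−1} = C_13. So Q = C_13 = 742900.
P − Q = 9694845 − 742900 = 8951945.

8951945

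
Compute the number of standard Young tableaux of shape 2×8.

1430

Standard Young tableaux of shape 2×n are counted by C_n; here n = 8.
C_8 = C_7 · 2(2·7+1)/(7+2) = 429 · 30/9 = 1430.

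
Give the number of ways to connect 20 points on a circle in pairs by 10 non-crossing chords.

Pairing 20 circle points by 10 non-crossing chords gives C_10 matchings.
C_10 = C(20,10)/11 = 184756/11 = 16796.

16796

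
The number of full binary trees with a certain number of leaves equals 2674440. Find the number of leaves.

15

Full binary trees with L leaves are counted by C_{L−1}, and C_14 = 2674440.
So the index is 14, and the number of leaves is 14 + 1 = 15.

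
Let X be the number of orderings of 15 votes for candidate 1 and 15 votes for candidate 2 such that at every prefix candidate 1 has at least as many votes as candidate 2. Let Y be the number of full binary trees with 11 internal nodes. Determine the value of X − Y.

Reading a vote for the leader as '(' and for the other as ')' turns such a sequence into a balanced string of 15 pairs, so the count is C_15. So X = C_15 = 9694845.
The number of full binary trees on 11 internal nodes is the Catalan number C_11. So Y = C_11 = 58786.
X − Y = 9694845 − 58786 = 9636059.

9636059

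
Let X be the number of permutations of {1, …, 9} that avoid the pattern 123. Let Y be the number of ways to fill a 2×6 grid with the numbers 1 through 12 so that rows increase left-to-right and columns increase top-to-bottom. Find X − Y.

Permutations of [n] avoiding any single length-3 pattern are counted by C_n; here n = 9. So X = C_9 = 4862.
By the hook-length formula (or a Dyck-path bijection), SYT of shape 2×6 number C_6. So Y = C_6 = 132.
X − Y = 4862 − 132 = 4730.

4730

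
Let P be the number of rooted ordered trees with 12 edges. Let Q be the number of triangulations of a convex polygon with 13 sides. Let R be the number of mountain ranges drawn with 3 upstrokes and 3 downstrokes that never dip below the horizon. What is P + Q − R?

Rooted ordered trees with n edges are counted by C_n; here n = 12. So P = C_12 = 208012.
A convex 13-gon is triangulated into 11 triangles, and the number of such triangulations is the Catalan number C_{13−2} = C_11. So Q = C_11 = 58786.
A Dyck path with 3 up-steps and 3 down-steps has semilength 3, so there are C_3 of them. So R = C_3 = 5.
P + Q − R = 208012 + 58786 − 5 = 266793.

266793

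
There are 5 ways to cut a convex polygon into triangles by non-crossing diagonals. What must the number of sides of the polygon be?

5

Triangulations of a convex m-gon are counted by C_{m−2}, and C_3 = 5.
So m − 2 = 3, giving m = 5 sides.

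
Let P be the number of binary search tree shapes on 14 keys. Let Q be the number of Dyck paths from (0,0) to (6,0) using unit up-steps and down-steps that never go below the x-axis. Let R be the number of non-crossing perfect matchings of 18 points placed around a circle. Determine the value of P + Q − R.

2669583

Binary trees (left/right distinguished) on n nodes are counted by C_n; here n = 14. So P = C_14 = 2674440.
Dyck paths of semilength n (length 2n) are counted by C_n; here n = 3. So Q = C_3 = 5.
Non-crossing perfect matchings of 2n points on a circle are counted by C_n; with 18 points, n = 9. So R = C_9 = 4862.
P + Q − R = 2674440 + 5 − 4862 = 2669583.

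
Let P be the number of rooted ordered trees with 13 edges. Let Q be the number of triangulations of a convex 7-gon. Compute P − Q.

A rooted plane tree with 13 edges has 14 nodes, and the count is C_13. So P = C_13 = 742900.
Triangulations of a convex m-gon are counted by C_{m−2}; with m = 7 this is C_5. So Q = C_5 = 42.
P − Q = 742900 − 42 = 742858.

742858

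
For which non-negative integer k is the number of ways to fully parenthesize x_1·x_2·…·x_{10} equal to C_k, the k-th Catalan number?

9

Parenthesizations of m factors correspond to full binary trees with m leaves, counted by C_{m−1}; m = 10 gives C_9.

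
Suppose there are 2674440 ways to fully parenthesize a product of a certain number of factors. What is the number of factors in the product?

15

Parenthesizations of m factors are counted by C_{m−1}; 2674440 = C_14.
So the index is 14, and the number of factors is 14 + 1 = 15.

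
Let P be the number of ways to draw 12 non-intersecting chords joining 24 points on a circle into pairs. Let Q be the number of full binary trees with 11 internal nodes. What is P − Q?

Non-crossing perfect matchings of 2n points on a circle are counted by C_n; with 24 points, n = 12. So P = C_12 = 208012.
Full binary trees with n internal nodes are counted by C_n; here n = 11. So Q = C_11 = 58786.
P − Q = 208012 − 58786 = 149226.

149226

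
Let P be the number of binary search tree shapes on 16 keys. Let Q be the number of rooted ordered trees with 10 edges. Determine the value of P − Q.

Rooted binary trees with 16 nodes (each child slot possibly empty) number C_16. So P = C_16 = 35357670.
Rooted ordered trees with n edges are counted by C_n; here n = 10. So Q = C_10 = 16796.
P − Q = 35357670 − 16796 = 35340874.

35340874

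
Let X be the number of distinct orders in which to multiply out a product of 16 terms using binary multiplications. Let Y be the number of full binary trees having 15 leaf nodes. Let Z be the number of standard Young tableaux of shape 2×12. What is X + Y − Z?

12161273

Parenthesizations of m factors correspond to full binary trees with m leaves, counted by C_{m−1}; m = 16 gives C_15. So X = C_15 = 9694845.
A full binary tree with L leaves has L−1 internal nodes and is counted by C_{L−1}; L = 15 gives C_14. So Y = C_14 = 2674440.
By the hook-length formula (or a Dyck-path bijection), SYT of shape 2×12 number C_12. So Z = C_12 = 208012.
X + Y − Z = 9694845 + 2674440 − 208012 = 12161273.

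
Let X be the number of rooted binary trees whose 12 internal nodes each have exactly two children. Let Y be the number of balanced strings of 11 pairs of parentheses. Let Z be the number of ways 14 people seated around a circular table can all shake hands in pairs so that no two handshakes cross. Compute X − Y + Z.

Full binary trees with n internal nodes are counted by C_n; here n = 12. So X = C_12 = 208012.
With 11 pairs the number of balanced bracket strings is the Catalan number C_11. So Y = C_11 = 58786.
Non-crossing handshake pairings of 2n people are counted by C_n; 14 people gives n = 7. So Z = C_7 = 429.
X − Y + Z = 208012 − 58786 + 429 = 149655.

149655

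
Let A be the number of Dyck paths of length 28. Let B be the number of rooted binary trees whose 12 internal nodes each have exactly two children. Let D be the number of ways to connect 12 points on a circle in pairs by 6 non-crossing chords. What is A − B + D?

Paths of 14 up- and 14 down-steps that never dip below the axis are Dyck paths; their count is C_14. So A = C_14 = 2674440.
The number of full binary trees on 12 internal nodes is the Catalan number C_12. So B = C_12 = 208012.
Non-crossing perfect matchings of 2n points on a circle are counted by C_n; with 12 points, n = 6. So D = C_6 = 132.
A − B + D = 2674440 − 208012 + 132 = 2466560.

2466560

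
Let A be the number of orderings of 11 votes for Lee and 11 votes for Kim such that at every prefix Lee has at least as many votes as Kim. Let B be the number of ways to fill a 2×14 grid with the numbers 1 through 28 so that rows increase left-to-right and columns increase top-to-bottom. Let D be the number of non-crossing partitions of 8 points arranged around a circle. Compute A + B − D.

2731796

Reading a vote for the leader as '(' and for the other as ')' turns such a sequence into a balanced string of 11 pairs, so the count is C_11. So A = C_11 = 58786.
Standard Young tableaux of shape 2×n are counted by C_n; here n = 14. So B = C_14 = 2674440.
Non-crossing partitions of an n-element set are counted by C_n; here n = 8. So D = C_8 = 1430.
A + B − D = 58786 + 2674440 − 1430 = 2731796.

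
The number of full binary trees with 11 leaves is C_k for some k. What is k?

10

Full binary trees with 11 leaves have 11−1 = 10 internal nodes, so there are C_10 of them.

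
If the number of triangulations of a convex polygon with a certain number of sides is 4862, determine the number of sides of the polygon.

Triangulations of a convex m-gon are counted by C_{m−2}; 4862 = C_9.
So m − 2 = 9, giving m = 11 sides.

11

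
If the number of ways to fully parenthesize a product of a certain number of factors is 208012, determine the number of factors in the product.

13

Parenthesizations of m factors are counted by C_{m−1}, and C_12 = 208012.
So the index is 12, and the number of factors is 12 + 1 = 13.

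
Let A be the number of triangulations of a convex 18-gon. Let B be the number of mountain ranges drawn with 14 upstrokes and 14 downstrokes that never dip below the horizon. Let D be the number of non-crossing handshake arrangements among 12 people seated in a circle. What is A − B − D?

32683098

The number of triangulations of an 18-gon is the Catalan number C_16 (index = sides − 2). So A = C_16 = 35357670.
A Dyck path with 14 up-steps and 14 down-steps has semilength 14, so there are C_14 of them. So B = C_14 = 2674440.
Non-crossing handshake pairings of 2n people are counted by C_n; 12 people gives n = 6. So D = C_6 = 132.
A − B − D = 35357670 − 2674440 − 132 = 32683098.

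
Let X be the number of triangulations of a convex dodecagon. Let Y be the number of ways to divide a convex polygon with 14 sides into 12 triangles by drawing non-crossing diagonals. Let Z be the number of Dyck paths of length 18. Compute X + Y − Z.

219946

The number of triangulations of a 12-gon is the Catalan number C_10 (index = sides − 2). So X = C_10 = 16796.
The number of triangulations of a 14-gon is the Catalan number C_12 (index = sides − 2). So Y = C_12 = 208012.
A Dyck path with 9 up-steps and 9 down-steps has semilength 9, so there are C_9 of them. So Z = C_9 = 4862.
X + Y − Z = 16796 + 208012 − 4862 = 219946.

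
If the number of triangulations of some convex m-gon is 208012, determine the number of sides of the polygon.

Triangulations of a convex m-gon are counted by C_{m−2}, and C_12 = 208012.
So m − 2 = 12, giving m = 14 sides.

14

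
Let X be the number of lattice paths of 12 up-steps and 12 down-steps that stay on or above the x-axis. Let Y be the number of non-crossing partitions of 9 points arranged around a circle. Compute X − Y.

Dyck paths of semilength n (length 2n) are counted by C_n; here n = 12. So X = C_12 = 208012.
The non-crossing partitions of [9] form a lattice of size C_9. So Y = C_9 = 4862.
X − Y = 208012 − 4862 = 203150.

203150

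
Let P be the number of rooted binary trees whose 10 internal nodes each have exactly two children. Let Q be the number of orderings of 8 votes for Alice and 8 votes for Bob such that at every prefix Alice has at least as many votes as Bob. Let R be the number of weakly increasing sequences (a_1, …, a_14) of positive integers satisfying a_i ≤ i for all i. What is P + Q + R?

Full binary trees with n internal nodes are counted by C_n; here n = 10. So P = C_10 = 16796.
Ballot sequences with n votes each where one side never trails are Dyck words, counted by C_n; here n = 8. So Q = C_8 = 1430.
Weakly increasing sequences with a_i ≤ i biject with Dyck paths of semilength 14, so there are C_14. So R = C_14 = 2674440.
P + Q + R = 16796 + 1430 + 2674440 = 2692666.

2692666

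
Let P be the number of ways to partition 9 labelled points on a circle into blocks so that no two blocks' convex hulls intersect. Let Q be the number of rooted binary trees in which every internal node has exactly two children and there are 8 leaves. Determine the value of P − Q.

4433

Non-crossing partitions of an n-element set are counted by C_n; here n = 9. So P = C_9 = 4862.
A full binary tree with L leaves has L−1 internal nodes and is counted by C_{L−1}; L = 8 gives C_7. So Q = C_7 = 429.
P − Q = 4862 − 429 = 4433.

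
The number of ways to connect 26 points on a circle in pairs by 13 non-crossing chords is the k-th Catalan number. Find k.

13

Pairing 26 circle points by 13 non-crossing chords gives C_13 matchings.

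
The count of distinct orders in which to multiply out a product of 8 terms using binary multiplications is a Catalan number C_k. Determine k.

7

Ways to associate a product of 8 factors correspond to binary trees on 8 leaves, so the count is C_7.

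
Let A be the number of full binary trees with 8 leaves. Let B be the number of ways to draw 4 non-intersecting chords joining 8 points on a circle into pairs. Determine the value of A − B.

Full binary trees with 8 leaves have 8−1 = 7 internal nodes, so there are C_7 of them. So A = C_7 = 429.
Non-crossing perfect matchings of 2n points on a circle are counted by C_n; with 8 points, n = 4. So B = C_4 = 14.
A − B = 429 − 14 = 415.

415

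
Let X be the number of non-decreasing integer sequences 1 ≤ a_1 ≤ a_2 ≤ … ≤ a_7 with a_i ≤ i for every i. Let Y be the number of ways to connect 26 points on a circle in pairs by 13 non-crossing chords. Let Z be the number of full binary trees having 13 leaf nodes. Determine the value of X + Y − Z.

535317

Such sub-staircase sequences of length n are counted by C_n; here n = 7. So X = C_7 = 429.
Non-crossing perfect matchings of 2n points on a circle are counted by C_n; with 26 points, n = 13. So Y = C_13 = 742900.
Full binary trees with 13 leaves have 13−1 = 12 internal nodes, so there are C_12 of them. So Z = C_12 = 208012.
X + Y − Z = 429 + 742900 − 208012 = 535317.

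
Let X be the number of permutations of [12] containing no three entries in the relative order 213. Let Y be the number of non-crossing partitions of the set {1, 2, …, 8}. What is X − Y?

Permutations of [n] avoiding any single length-3 pattern are counted by C_n; here n = 12. So X = C_12 = 208012.
Non-crossing partitions of an n-element set are counted by C_n; here n = 8. So Y = C_8 = 1430.
X − Y = 208012 − 1430 = 206582.

206582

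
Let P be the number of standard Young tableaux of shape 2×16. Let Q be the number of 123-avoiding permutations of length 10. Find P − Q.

Standard Young tableaux of shape 2×n are counted by C_n; here n = 16. So P = C_16 = 35357670.
For any fixed pattern of length 3, the pattern-avoiding permutations of [10] number C_10. So Q = C_10 = 16796.
P − Q = 35357670 − 16796 = 35340874.

35340874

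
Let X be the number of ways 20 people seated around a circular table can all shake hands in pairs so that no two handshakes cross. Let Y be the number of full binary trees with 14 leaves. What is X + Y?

759696

With 20 = 2·10 people, non-crossing handshake pairings are non-crossing perfect matchings on a circle, counted by C_10. So X = C_10 = 16796.
A full binary tree with L leaves has L−1 internal nodes and is counted by C_{L−1}; L = 14 gives C_13. So Y = C_13 = 742900.
X + Y = 16796 + 742900 = 759696.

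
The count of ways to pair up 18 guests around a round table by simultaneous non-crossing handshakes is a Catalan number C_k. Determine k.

9

Non-crossing handshake pairings of 2n people are counted by C_n; 18 people gives n = 9.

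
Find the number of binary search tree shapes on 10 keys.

There are C_n binary search tree shapes on n keys; with n = 10 that is C_10.
C_10 = C(20,10)/11 = 184756/11 = 16796.

16796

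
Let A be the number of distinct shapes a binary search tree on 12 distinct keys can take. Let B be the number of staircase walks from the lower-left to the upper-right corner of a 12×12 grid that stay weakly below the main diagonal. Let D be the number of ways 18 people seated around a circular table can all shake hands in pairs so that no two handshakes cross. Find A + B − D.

Rooted binary trees with 12 nodes (each child slot possibly empty) number C_12. So A = C_12 = 208012.
Monotone paths in an n×n grid that stay weakly below the diagonal are counted by C_n; here n = 12. So B = C_12 = 208012.
Non-crossing handshake pairings of 2n people are counted by C_n; 18 people gives n = 9. So D = C_9 = 4862.
A + B − D = 208012 + 208012 − 4862 = 411162.

411162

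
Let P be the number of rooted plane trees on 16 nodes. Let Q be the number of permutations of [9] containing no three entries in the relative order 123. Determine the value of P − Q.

A rooted plane tree on 16 nodes has 15 edges, and such trees are counted by C_15. So P = C_15 = 9694845.
For any fixed pattern of length 3, the pattern-avoiding permutations of [9] number C_9. So Q = C_9 = 4862.
P − Q = 9694845 − 4862 = 9689983.

9689983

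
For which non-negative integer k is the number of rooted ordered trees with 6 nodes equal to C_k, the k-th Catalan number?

5

A rooted plane tree on 6 nodes has 5 edges, and such trees are counted by C_5.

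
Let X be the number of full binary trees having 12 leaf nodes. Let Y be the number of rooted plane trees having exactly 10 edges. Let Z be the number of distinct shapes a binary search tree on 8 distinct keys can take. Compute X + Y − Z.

Full binary trees with 12 leaves have 12−1 = 11 internal nodes, so there are C_11 of them. So X = C_11 = 58786.
Rooted ordered trees with n edges are counted by C_n; here n = 10. So Y = C_10 = 16796.
Binary trees (left/right distinguished) on n nodes are counted by C_n; here n = 8. So Z = C_8 = 1430.
X + Y − Z = 58786 + 16796 − 1430 = 74152.

74152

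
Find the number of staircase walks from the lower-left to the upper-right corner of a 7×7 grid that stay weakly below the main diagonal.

429

Monotone paths in an n×n grid that stay weakly below the diagonal are counted by C_n; here n = 7.
C_7 = C_6 · 2(2·6+1)/(6+2) = 132 · 26/8 = 429.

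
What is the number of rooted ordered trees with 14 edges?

Rooted ordered trees with n edges are counted by C_n; here n = 14.
C_14 = C(28,14)/15 = 40116600/15 = 2674440.

2674440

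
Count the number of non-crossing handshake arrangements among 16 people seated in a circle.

Non-crossing handshake pairings of 2n people are counted by C_n; 16 people gives n = 8.
C_8 = 1430.

1430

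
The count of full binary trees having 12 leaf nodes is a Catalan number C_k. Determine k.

A full binary tree with L leaves has L−1 internal nodes and is counted by C_{L−1}; L = 12 gives C_11.

11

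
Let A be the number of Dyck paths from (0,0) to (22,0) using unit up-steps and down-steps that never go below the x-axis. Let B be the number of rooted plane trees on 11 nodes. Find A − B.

A Dyck path with 11 up-steps and 11 down-steps has semilength 11, so there are C_11 of them. So A = C_11 = 58786.
Rooted ordered (plane) trees on m nodes have m−1 edges and are counted by C_{m−1}; m = 11 gives C_10. So B = C_10 = 16796.
A − B = 58786 − 16796 = 41990.

41990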